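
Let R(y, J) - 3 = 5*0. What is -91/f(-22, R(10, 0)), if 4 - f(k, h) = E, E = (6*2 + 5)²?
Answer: 91/285 ≈ 0.31930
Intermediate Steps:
R(y, J) = 3 (R(y, J) = 3 + 5*0 = 3 + 0 = 3)
E = 289 (E = (12 + 5)² = 17² = 289)
f(k, h) = -285 (f(k, h) = 4 - 1*289 = 4 - 289 = -285)
-91/f(-22, R(10, 0)) = -91/(-285) = -91*(-1/285) = 91/285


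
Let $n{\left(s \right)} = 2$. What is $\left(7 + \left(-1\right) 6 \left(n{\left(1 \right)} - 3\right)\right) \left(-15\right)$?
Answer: $-195$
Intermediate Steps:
$\left(7 + \left(-1\right) 6 \left(n{\left(1 \right)} - 3\right)\right) \left(-15\right) = \left(7 + \left(-1\right) 6 \left(2 - 3\right)\right) \left(-15\right) = \left(7 - -6\right) \left(-15\right) = \left(7 + 6\right) \left(-15\right) = 13 \left(-15\right) = -195$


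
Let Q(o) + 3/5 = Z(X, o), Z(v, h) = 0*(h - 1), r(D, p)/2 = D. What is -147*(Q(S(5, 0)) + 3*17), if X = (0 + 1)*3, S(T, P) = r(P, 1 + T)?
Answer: -37044/5 ≈ -7408.8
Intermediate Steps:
r(D, p) = 2*D
S(T, P) = 2*P
X = 3 (X = 1*3 = 3)
Z(v, h) = 0 (Z(v, h) = 0*(-1 + h) = 0)
Q(o) = -⅗ (Q(o) = -⅗ + 0 = -⅗)
-147*(Q(S(5, 0)) + 3*17) = -147*(-⅗ + 3*17) = -147*(-⅗ + 51) = -147*252/5 = -37044/5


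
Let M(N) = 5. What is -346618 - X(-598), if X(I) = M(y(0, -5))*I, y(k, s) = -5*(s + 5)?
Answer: -343628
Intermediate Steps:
y(k, s) = -25 - 5*s (y(k, s) = -5*(5 + s) = -25 - 5*s)
X(I) = 5*I
-346618 - X(-598) = -346618 - 5*(-598) = -346618 - 1*(-2990) = -346618 + 2990 = -343628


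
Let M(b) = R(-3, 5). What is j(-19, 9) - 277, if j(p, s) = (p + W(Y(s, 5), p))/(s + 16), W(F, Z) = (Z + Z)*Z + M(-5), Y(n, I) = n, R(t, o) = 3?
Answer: -6219/25 ≈ -248.76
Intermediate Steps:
M(b) = 3
W(F, Z) = 3 + 2*Z**2 (W(F, Z) = (Z + Z)*Z + 3 = (2*Z)*Z + 3 = 2*Z**2 + 3 = 3 + 2*Z**2)
j(p, s) = (3 + p + 2*p**2)/(16 + s) (j(p, s) = (p + (3 + 2*p**2))/(s + 16) = (3 + p + 2*p**2)/(16 + s))
j(-19, 9) - 277 = (3 - 19 + 2*(-19)**2)/(16 + 9) - 277 = (3 - 19 + 2*361)/25 - 277 = (3 - 19 + 722)/25 - 277 = (1/25)*706 - 277 = 706/25 - 277 = -6219/25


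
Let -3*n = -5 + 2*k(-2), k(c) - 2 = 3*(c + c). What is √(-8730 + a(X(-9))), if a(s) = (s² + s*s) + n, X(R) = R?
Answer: I*√77037/3 ≈ 92.518*I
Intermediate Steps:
k(c) = 2 + 6*c (k(c) = 2 + 3*(c + c) = 2 + 3*(2*c) = 2 + 6*c)
n = 25/3 (n = -(-5 + 2*(2 + 6*(-2)))/3 = -(-5 + 2*(2 - 12))/3 = -(-5 + 2*(-10))/3 = -(-5 - 20)/3 = -⅓*(-25) = 25/3 ≈ 8.3333)
a(s) = 25/3 + 2*s² (a(s) = (s² + s*s) + 25/3 = (s² + s²) + 25/3 = 2*s² + 25/3 = 25/3 + 2*s²)
√(-8730 + a(X(-9))) = √(-8730 + (25/3 + 2*(-9)²)) = √(-8730 + (25/3 + 2*81)) = √(-8730 + (25/3 + 162)) = √(-8730 + 511/3) = √(-25679/3) = I*√77037/3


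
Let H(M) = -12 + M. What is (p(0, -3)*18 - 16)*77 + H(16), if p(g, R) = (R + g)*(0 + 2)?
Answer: -9544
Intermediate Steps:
p(g, R) = 2*R + 2*g (p(g, R) = (R + g)*2 = 2*R + 2*g)
(p(0, -3)*18 - 16)*77 + H(16) = ((2*(-3) + 2*0)*18 - 16)*77 + (-12 + 16) = ((-6 + 0)*18 - 16)*77 + 4 = (-6*18 - 16)*77 + 4 = (-108 - 16)*77 + 4 = -124*77 + 4 = -9548 + 4 = -9544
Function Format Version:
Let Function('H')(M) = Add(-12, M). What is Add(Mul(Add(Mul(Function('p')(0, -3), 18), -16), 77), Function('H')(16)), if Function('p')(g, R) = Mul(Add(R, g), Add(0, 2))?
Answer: -9544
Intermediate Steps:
Function('p')(g, R) = Add(Mul(2, R), Mul(2, g)) (Function('p')(g, R) = Mul(Add(R, g), 2) = Add(Mul(2, R), Mul(2, g)))
Add(Mul(Add(Mul(Function('p')(0, -3), 18), -16), 77), Function('H')(16)) = Add(Mul(Add(Mul(Add(Mul(2, -3), Mul(2, 0)), 18), -16), 77), Add(-12, 16)) = Add(Mul(Add(Mul(Add(-6, 0), 18), -16), 77), 4) = Add(Mul(Add(Mul(-6, 18), -16), 77), 4) = Add(Mul(Add(-108, -16), 77), 4) = Add(Mul(-124, 77), 4) = Add(-9548, 4) = -9544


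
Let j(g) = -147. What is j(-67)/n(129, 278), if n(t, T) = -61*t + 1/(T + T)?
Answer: 81732/4375163 ≈ 0.018681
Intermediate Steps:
n(t, T) = 1/(2*T) - 61*t (n(t, T) = -61*t + 1/(2*T) = 1/(2*T) - 61*t)
j(-67)/n(129, 278) = -147/((½)/278 - 61*129) = -147/((½)*(1/278) - 7869) = -147/(1/556 - 7869) = -147/(-4375163/556) = -147*(-556/4375163) = 81732/4375163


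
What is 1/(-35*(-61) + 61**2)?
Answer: 1/5856 ≈ 0.00017076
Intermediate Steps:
1/(-35*(-61) + 61**2) = 1/(2135 + 3721) = 1/5856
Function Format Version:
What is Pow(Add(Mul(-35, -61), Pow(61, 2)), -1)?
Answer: Rational(1, 5856) ≈ 0.00017076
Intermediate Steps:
Pow(Add(Mul(-35, -61), Pow(61, 2)), -1) = Pow(Add(2135, 3721), -1) = Pow(5856, -1) = Rational(1, 5856)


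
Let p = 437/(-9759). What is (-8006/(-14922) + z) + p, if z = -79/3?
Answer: -627191729/24270633 ≈ -25.842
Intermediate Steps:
z = -79/3 (z = (⅓)*(-79) = -79/3 ≈ -26.333)
p = -437/9759 (p = 437*(-1/9759) = -437/9759 ≈ -0.044779)
(-8006/(-14922) + z) + p = (-8006/(-14922) - 79/3) - 437/9759 = (-8006*(-1/14922) - 79/3) - 437/9759 = (4003/7461 - 79/3) - 437/9759 = -192470/7461 - 437/9759 = -627191729/24270633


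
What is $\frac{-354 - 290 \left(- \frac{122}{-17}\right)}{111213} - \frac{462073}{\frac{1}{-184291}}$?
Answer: $\frac{160997523820174505}{1890621} \approx 8.5156 \cdot 10^{10}$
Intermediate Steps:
$\frac{-354 - 290 \left(- \frac{122}{-17}\right)}{111213} - \frac{462073}{\frac{1}{-184291}} = \left(-354 - 290 \left(\left(-122\right) \left(- \frac{1}{17}\right)\right)\right) \frac{1}{111213} - \frac{462073}{- \frac{1}{184291}} = \left(-354 - \frac{35380}{17}\right) \frac{1}{111213} - -85155895243 = \left(-354 - \frac{35380}{17}\right) \frac{1}{111213} + 85155895243 = \left(- \frac{41398}{17}\right) \frac{1}{111213} + 85155895243 = - \frac{41398}{1890621} + 85155895243 = \frac{160997523820174505}{1890621}$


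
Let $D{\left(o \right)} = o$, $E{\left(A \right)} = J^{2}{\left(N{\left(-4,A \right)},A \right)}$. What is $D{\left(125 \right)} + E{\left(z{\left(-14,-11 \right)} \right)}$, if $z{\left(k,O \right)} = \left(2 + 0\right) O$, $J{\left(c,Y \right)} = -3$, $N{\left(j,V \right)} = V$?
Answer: $134$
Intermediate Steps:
$z{\left(k,O \right)} = 2 O$
$E{\left(A \right)} = 9$ ($E{\left(A \right)} = \left(-3\right)^{2} = 9$)
$D{\left(125 \right)} + E{\left(z{\left(-14,-11 \right)} \right)} = 125 + 9 = 134$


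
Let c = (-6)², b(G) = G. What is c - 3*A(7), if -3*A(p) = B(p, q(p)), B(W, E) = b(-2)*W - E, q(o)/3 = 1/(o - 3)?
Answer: 85/4 ≈ 21.250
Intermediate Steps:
c = 36
q(o) = 3/(-3 + o) (q(o) = 3/(o - 3) = 3/(-3 + o))
B(W, E) = -E - 2*W (B(W, E) = -2*W - E = -E - 2*W)
A(p) = 1/(-3 + p) + 2*p/3 (A(p) = -(-3/(-3 + p) - 2*p)/3 = 1/(-3 + p) + 2*p/3)
c - 3*A(7) = 36 - (3 + 2*7*(-3 + 7))/(-3 + 7) = 36 - (3 + 2*7*4)/4 = 36 - (3 + 56)/4 = 36 - 59/4 = 85/4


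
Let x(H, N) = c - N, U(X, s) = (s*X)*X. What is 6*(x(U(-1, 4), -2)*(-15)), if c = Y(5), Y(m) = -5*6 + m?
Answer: 2070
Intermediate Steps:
Y(m) = -30 + m
c = -25 (c = -30 + 5 = -25)
U(X, s) = s*X² (U(X, s) = (X*s)*X = s*X²)
x(H, N) = -25 - N
6*(x(U(-1, 4), -2)*(-15)) = 6*((-25 - 1*(-2))*(-15)) = 6*((-25 + 2)*(-15)) = 6*(-23*(-15)) = 6*345 = 2070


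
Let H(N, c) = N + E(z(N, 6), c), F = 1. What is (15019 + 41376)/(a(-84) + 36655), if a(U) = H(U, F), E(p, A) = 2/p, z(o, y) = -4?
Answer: 112790/73141 ≈ 1.5421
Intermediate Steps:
H(N, c) = -½ + N (H(N, c) = N + 2/(-4) = N + 2*(-¼) = N - ½ = -½ + N)
a(U) = -½ + U
(15019 + 41376)/(a(-84) + 36655) = (15019 + 41376)/((-½ - 84) + 36655) = 56395/(-169/2 + 36655) = 56395/(73141/2) = 56395*(2/73141) = 112790/73141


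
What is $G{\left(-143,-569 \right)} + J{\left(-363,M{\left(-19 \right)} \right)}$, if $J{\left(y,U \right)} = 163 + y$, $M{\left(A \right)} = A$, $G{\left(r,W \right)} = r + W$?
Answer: $-912$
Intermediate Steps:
$G{\left(r,W \right)} = W + r$
$G{\left(-143,-569 \right)} + J{\left(-363,M{\left(-19 \right)} \right)} = \left(-569 - 143\right) + \left(163 - 363\right) = -712 - 200 = -912$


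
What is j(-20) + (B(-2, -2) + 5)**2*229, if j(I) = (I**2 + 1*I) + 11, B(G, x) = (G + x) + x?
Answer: 620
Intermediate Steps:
B(G, x) = G + 2*x
j(I) = 11 + I + I**2 (j(I) = (I**2 + I) + 11 = (I + I**2) + 11 = 11 + I + I**2)
j(-20) + (B(-2, -2) + 5)**2*229 = (11 - 20 + (-20)**2) + ((-2 + 2*(-2)) + 5)**2*229 = (11 - 20 + 400) + ((-2 - 4) + 5)**2*229 = 391 + (-6 + 5)**2*229 = 391 + (-1)**2*229 = 391 + 1*229 = 391 + 229 = 620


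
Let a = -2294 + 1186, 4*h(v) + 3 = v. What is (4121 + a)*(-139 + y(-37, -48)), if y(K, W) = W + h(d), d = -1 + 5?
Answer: -2250711/4 ≈ -5.6268e+5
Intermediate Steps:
d = 4
h(v) = -¾ + v/4
y(K, W) = ¼ + W (y(K, W) = W + (-¾ + (¼)*4) = W + (-¾ + 1) = W + ¼ = ¼ + W)
a = -1108
(4121 + a)*(-139 + y(-37, -48)) = (4121 - 1108)*(-139 + (¼ - 48)) = 3013*(-139 - 191/4) = 3013*(-747/4) = -2250711/4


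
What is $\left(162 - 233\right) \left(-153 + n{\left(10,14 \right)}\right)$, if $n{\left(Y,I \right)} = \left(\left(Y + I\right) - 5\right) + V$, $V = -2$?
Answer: $9656$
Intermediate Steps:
$n{\left(Y,I \right)} = -7 + I + Y$ ($n{\left(Y,I \right)} = \left(\left(Y + I\right) - 5\right) - 2 = \left(\left(I + Y\right) - 5\right) - 2 = \left(-5 + I + Y\right) - 2 = -7 + I + Y$)
$\left(162 - 233\right) \left(-153 + n{\left(10,14 \right)}\right) = \left(162 - 233\right) \left(-153 + \left(-7 + 14 + 10\right)\right) = - 71 \left(-153 + 17\right) = \left(-71\right) \left(-136\right) = 9656$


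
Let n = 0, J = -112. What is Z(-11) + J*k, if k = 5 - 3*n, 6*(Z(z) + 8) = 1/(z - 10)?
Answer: -71569/126 ≈ -568.01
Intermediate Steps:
Z(z) = -8 + 1/(6*(-10 + z)) (Z(z) = -8 + 1/(6*(z - 10)) = -8 + 1/(6*(-10 + z)))
k = 5 (k = 5 - 3*0 = 5 + 0 = 5)
Z(-11) + J*k = (481 - 48*(-11))/(6*(-10 - 11)) - 112*5 = (⅙)*(481 + 528)/(-21) - 560 = (⅙)*(-1/21)*1009 - 560 = -1009/126 - 560 = -71569/126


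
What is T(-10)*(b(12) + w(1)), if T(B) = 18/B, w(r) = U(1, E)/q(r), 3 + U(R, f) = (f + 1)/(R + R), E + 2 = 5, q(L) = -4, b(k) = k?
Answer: -441/20 ≈ -22.050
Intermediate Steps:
E = 3 (E = -2 + 5 = 3)
U(R, f) = -3 + (1 + f)/(2*R) (U(R, f) = -3 + (f + 1)/(R + R) = -3 + (1 + f)/((2*R)) = -3 + (1 + f)*(1/(2*R)) = -3 + (1 + f)/(2*R))
w(r) = ¼ (w(r) = ((½)*(1 + 3 - 6*1)/1)/(-4) = ((½)*1*(1 + 3 - 6))*(-¼) = ((½)*1*(-2))*(-¼) = -1*(-¼) = ¼)
T(-10)*(b(12) + w(1)) = (18/(-10))*(12 + ¼) = (18*(-⅒))*(49/4) = -9/5*49/4 = -441/20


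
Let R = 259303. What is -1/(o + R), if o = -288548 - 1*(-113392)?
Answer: -1/84147 ≈ -1.1884e-5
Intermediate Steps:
o = -175156 (o = -288548 + 113392 = -175156)
-1/(o + R) = -1/(-175156 + 259303) = -1/84147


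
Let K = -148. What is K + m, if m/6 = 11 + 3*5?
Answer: 8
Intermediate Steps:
m = 156 (m = 6*(11 + 3*5) = 6*(11 + 15) = 6*26 = 156)
K + m = -148 + 156 = 8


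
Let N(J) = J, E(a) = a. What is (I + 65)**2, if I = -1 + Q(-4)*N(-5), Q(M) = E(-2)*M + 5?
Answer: 1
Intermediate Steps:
Q(M) = 5 - 2*M (Q(M) = -2*M + 5 = 5 - 2*M)
I = -66 (I = -1 + (5 - 2*(-4))*(-5) = -1 + (5 + 8)*(-5) = -1 + 13*(-5) = -1 - 65 = -66)
(I + 65)**2 = (-66 + 65)**2 = (-1)**2 = 1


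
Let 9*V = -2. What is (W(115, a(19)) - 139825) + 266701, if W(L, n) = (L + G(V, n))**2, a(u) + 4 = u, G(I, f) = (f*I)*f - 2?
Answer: 130845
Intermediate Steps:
V = -2/9 (V = (1/9)*(-2) = -2/9 ≈ -0.22222)
G(I, f) = -2 + I*f**2 (G(I, f) = (I*f)*f - 2 = I*f**2 - 2 = -2 + I*f**2)
a(u) = -4 + u
W(L, n) = (-2 + L - 2*n**2/9)**2 (W(L, n) = (L + (-2 - 2*n**2/9))**2 = (-2 + L - 2*n**2/9)**2)
(W(115, a(19)) - 139825) + 266701 = ((18 - 9*115 + 2*(-4 + 19)**2)**2/81 - 139825) + 266701 = ((18 - 1035 + 2*15**2)**2/81 - 139825) + 266701 = ((18 - 1035 + 2*225)**2/81 - 139825) + 266701 = ((18 - 1035 + 450)**2/81 - 139825) + 266701 = ((1/81)*(-567)**2 - 139825) + 266701 = ((1/81)*321489 - 139825) + 266701 = (3969 - 139825) + 266701 = -135856 + 266701 = 130845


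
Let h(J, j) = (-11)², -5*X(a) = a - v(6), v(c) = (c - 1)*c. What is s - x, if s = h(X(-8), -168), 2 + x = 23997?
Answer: -23874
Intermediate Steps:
x = 23995 (x = -2 + 23997 = 23995)
v(c) = c*(-1 + c) (v(c) = (-1 + c)*c = c*(-1 + c))
X(a) = 6 - a/5 (X(a) = -(a - 6*(-1 + 6))/5 = -(a - 6*5)/5 = -(a - 1*30)/5 = -(a - 30)/5 = -(-30 + a)/5 = 6 - a/5)
h(J, j) = 121
s = 121
s - x = 121 - 1*23995 = 121 - 23995 = -23874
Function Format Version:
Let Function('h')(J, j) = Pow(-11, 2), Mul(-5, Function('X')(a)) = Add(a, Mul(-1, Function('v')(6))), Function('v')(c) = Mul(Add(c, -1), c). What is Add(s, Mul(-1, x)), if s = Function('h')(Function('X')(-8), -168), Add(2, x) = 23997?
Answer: -23874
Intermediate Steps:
x = 23995 (x = Add(-2, 23997) = 23995)
Function('v')(c) = Mul(c, Add(-1, c)) (Function('v')(c) = Mul(Add(-1, c), c) = Mul(c, Add(-1, c)))
Function('X')(a) = Add(6, Mul(Rational(-1, 5), a)) (Function('X')(a) = Mul(Rational(-1, 5), Add(a, Mul(-1, Mul(6, Add(-1, 6))))) = Mul(Rational(-1, 5), Add(a, Mul(-1, Mul(6, 5)))) = Mul(Rational(-1, 5), Add(a, Mul(-1, 30))) = Mul(Rational(-1, 5), Add(a, -30)) = Mul(Rational(-1, 5), Add(-30, a)) = Add(6, Mul(Rational(-1, 5), a)))
Function('h')(J, j) = 121
s = 121
Add(s, Mul(-1, x)) = Add(121, Mul(-1, 23995)) = Add(121, -23995) = -23874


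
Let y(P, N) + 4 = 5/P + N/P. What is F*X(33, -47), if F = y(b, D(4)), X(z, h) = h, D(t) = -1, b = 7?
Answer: 1128/7 ≈ 161.14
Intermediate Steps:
y(P, N) = -4 + 5/P + N/P (y(P, N) = -4 + (5/P + N/P) = -4 + 5/P + N/P)
F = -24/7 (F = (5 - 1 - 4*7)/7 = (5 - 1 - 28)/7 = (⅐)*(-24) = -24/7 ≈ -3.4286)
F*X(33, -47) = -24/7*(-47) = 1128/7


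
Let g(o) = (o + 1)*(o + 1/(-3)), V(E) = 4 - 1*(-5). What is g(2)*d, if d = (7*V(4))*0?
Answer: 0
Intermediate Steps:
V(E) = 9 (V(E) = 4 + 5 = 9)
g(o) = (1 + o)*(-⅓ + o) (g(o) = (1 + o)*(o - ⅓) = (1 + o)*(-⅓ + o))
d = 0 (d = (7*9)*0 = 63*0 = 0)
g(2)*d = (-⅓ + 2² + (⅔)*2)*0 = (-⅓ + 4 + 4/3)*0 = 5*0 = 0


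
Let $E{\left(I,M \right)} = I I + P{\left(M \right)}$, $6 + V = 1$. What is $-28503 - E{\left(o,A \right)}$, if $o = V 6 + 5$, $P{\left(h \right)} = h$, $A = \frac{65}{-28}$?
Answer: $- \frac{815519}{28} \approx -29126.0$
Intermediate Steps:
$V = -5$ ($V = -6 + 1 = -5$)
$A = - \frac{65}{28}$ ($A = 65 \left(- \frac{1}{28}\right) = - \frac{65}{28} \approx -2.3214$)
$o = -25$ ($o = \left(-5\right) 6 + 5 = -30 + 5 = -25$)
$E{\left(I,M \right)} = M + I^{2}$ ($E{\left(I,M \right)} = I I + M = I^{2} + M = M + I^{2}$)
$-28503 - E{\left(o,A \right)} = -28503 - \left(- \frac{65}{28} + \left(-25\right)^{2}\right) = -28503 - \left(- \frac{65}{28} + 625\right) = -28503 - \frac{17435}{28} = - \frac{815519}{28}$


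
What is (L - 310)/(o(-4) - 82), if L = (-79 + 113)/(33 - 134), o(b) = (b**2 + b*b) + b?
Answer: 5224/909 ≈ 5.7470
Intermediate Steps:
o(b) = b + 2*b**2 (o(b) = (b**2 + b**2) + b = 2*b**2 + b = b + 2*b**2)
L = -34/101 (L = 34/(-101) = 34*(-1/101) = -34/101 ≈ -0.33663)
(L - 310)/(o(-4) - 82) = (-34/101 - 310)/(-4*(1 + 2*(-4)) - 82) = -31344/(101*(-4*(1 - 8) - 82)) = -31344/(101*(-4*(-7) - 82)) = -31344/(101*(28 - 82)) = -31344/101/(-54) = -31344/101*(-1/54) = 5224/909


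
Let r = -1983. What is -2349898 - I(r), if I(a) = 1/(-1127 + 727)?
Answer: -939959199/400 ≈ -2.3499e+6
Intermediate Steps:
I(a) = -1/400 (I(a) = 1/(-400) = -1/400)
-2349898 - I(r) = -2349898 - 1*(-1/400) = -2349898 + 1/400 = -939959199/400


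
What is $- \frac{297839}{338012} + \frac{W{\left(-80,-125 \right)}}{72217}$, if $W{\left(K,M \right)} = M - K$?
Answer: $- \frac{21524249603}{24410212604} \approx -0.88177$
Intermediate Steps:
$- \frac{297839}{338012} + \frac{W{\left(-80,-125 \right)}}{72217} = - \frac{297839}{338012} + \frac{-125 - -80}{72217} = \left(-297839\right) \frac{1}{338012} + \left(-125 + 80\right) \frac{1}{72217} = - \frac{297839}{338012} - \frac{45}{72217} = - \frac{21524249603}{24410212604}$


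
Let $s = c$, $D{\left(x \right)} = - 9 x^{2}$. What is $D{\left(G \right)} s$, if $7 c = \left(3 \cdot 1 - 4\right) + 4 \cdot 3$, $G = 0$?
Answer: $0$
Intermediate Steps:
$c = \frac{11}{7}$ ($c = \frac{\left(3 \cdot 1 - 4\right) + 4 \cdot 3}{7} = \frac{\left(3 - 4\right) + 12}{7} = \frac{-1 + 12}{7} = \frac{1}{7} \cdot 11 = \frac{11}{7} \approx 1.5714$)
$s = \frac{11}{7} \approx 1.5714$
$D{\left(G \right)} s = - 9 \cdot 0^{2} \cdot \frac{11}{7} = \left(-9\right) 0 \cdot \frac{11}{7} = 0 \cdot \frac{11}{7} = 0$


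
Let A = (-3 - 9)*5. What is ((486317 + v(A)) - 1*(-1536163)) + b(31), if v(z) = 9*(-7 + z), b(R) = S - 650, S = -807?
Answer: 2020420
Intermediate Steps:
A = -60 (A = -12*5 = -60)
b(R) = -1457 (b(R) = -807 - 650 = -1457)
v(z) = -63 + 9*z
((486317 + v(A)) - 1*(-1536163)) + b(31) = ((486317 + (-63 + 9*(-60))) - 1*(-1536163)) - 1457 = ((486317 + (-63 - 540)) + 1536163) - 1457 = ((486317 - 603) + 1536163) - 1457 = (485714 + 1536163) - 1457 = 2021877 - 1457 = 2020420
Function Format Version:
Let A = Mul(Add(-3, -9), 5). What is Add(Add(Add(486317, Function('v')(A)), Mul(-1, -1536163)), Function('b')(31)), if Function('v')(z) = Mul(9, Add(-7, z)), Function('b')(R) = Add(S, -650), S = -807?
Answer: 2020420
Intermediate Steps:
A = -60 (A = Mul(-12, 5) = -60)
Function('b')(R) = -1457 (Function('b')(R) = Add(-807, -650) = -1457)
Function('v')(z) = Add(-63, Mul(9, z))
Add(Add(Add(486317, Function('v')(A)), Mul(-1, -1536163)), Function('b')(31)) = Add(Add(Add(486317, Add(-63, Mul(9, -60))), Mul(-1, -1536163)), -1457) = Add(Add(Add(486317, Add(-63, -540)), 1536163), -1457) = Add(Add(Add(486317, -603), 1536163), -1457) = Add(Add(485714, 1536163), -1457) = Add(2021877, -1457) = 2020420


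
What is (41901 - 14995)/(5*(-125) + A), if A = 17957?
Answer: 13453/8666 ≈ 1.5524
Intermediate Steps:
(41901 - 14995)/(5*(-125) + A) = (41901 - 14995)/(5*(-125) + 17957) = 26906/(-625 + 17957) = 26906/17332 = 26906*(1/17332) = 13453/8666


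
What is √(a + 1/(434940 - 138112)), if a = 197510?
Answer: √4350496557938167/148414 ≈ 444.42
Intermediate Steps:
√(a + 1/(434940 - 138112)) = √(197510 + 1/(434940 - 138112)) = √(197510 + 1/296828) = √(58626498281/296828) = √4350496557938167/148414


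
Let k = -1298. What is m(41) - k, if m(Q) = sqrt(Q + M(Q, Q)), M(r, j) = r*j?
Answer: 1298 + sqrt(1722) ≈ 1339.5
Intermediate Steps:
M(r, j) = j*r
m(Q) = sqrt(Q + Q**2) (m(Q) = sqrt(Q + Q*Q) = sqrt(Q + Q**2))
m(41) - k = sqrt(41*(1 + 41)) - 1*(-1298) = sqrt(41*42) + 1298 = sqrt(1722) + 1298 = 1298 + sqrt(1722)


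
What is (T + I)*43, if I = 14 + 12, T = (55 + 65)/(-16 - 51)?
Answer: 69746/67 ≈ 1041.0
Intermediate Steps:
T = -120/67 (T = 120/(-67) = 120*(-1/67) = -120/67 ≈ -1.7910)
I = 26
(T + I)*43 = (-120/67 + 26)*43 = (1622/67)*43 = 69746/67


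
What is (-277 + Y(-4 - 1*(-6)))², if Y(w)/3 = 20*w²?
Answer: 1369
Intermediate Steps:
Y(w) = 60*w² (Y(w) = 3*(20*w²) = 60*w²)
(-277 + Y(-4 - 1*(-6)))² = (-277 + 60*(-4 - 1*(-6))²)² = (-277 + 60*(-4 + 6)²)² = (-277 + 60*2²)² = (-277 + 60*4)² = (-277 + 240)² = (-37)² = 1369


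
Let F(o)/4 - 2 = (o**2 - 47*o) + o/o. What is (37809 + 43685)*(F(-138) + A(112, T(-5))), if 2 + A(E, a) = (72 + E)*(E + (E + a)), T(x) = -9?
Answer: 11546884860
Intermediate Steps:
F(o) = 12 - 188*o + 4*o**2 (F(o) = 8 + 4*((o**2 - 47*o) + o/o) = 8 + 4*((o**2 - 47*o) + 1) = 8 + 4*(1 + o**2 - 47*o) = 8 + (4 - 188*o + 4*o**2) = 12 - 188*o + 4*o**2)
A(E, a) = -2 + (72 + E)*(a + 2*E) (A(E, a) = -2 + (72 + E)*(E + (E + a)) = -2 + (72 + E)*(a + 2*E))
(37809 + 43685)*(F(-138) + A(112, T(-5))) = (37809 + 43685)*((12 - 188*(-138) + 4*(-138)**2) + (-2 + 2*112**2 + 72*(-9) + 144*112 + 112*(-9))) = 81494*((12 + 25944 + 4*19044) + (-2 + 2*12544 - 648 + 16128 - 1008)) = 81494*((12 + 25944 + 76176) + (-2 + 25088 - 648 + 16128 - 1008)) = 81494*(102132 + 39558) = 81494*141690 = 11546884860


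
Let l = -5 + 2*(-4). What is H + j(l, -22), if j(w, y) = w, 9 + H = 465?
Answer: 443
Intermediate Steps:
H = 456 (H = -9 + 465 = 456)
l = -13 (l = -5 - 8 = -13)
H + j(l, -22) = 456 - 13 = 443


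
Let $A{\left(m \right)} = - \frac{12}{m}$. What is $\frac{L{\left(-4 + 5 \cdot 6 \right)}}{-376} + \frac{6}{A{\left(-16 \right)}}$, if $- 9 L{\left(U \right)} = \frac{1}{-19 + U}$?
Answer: $\frac{189505}{23688} \approx 8.0$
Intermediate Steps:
$L{\left(U \right)} = - \frac{1}{9 \left(-19 + U\right)}$
$\frac{L{\left(-4 + 5 \cdot 6 \right)}}{-376} + \frac{6}{A{\left(-16 \right)}} = \frac{\left(-1\right) \frac{1}{-171 + 9 \left(-4 + 5 \cdot 6\right)}}{-376} + \frac{6}{\left(-12\right) \frac{1}{-16}} = - \frac{1}{-171 + 9 \left(-4 + 30\right)} \left(- \frac{1}{376}\right) + \frac{6}{\left(-12\right) \left(- \frac{1}{16}\right)} = - \frac{1}{-171 + 9 \cdot 26} \left(- \frac{1}{376}\right) + \frac{6}{\frac{3}{4}} = - \frac{1}{-171 + 234} \left(- \frac{1}{376}\right) + 6 \cdot \frac{4}{3} = - \frac{1}{63} \left(- \frac{1}{376}\right) + 8 = \left(-1\right) \frac{1}{63} \left(- \frac{1}{376}\right) + 8 = \left(- \frac{1}{63}\right) \left(- \frac{1}{376}\right) + 8 = \frac{1}{23688} + 8 = \frac{189505}{23688}$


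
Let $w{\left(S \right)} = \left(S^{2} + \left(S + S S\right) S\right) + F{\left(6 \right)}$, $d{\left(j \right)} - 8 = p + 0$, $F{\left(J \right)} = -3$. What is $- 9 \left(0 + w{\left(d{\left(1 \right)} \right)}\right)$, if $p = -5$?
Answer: $-378$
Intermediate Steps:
$d{\left(j \right)} = 3$ ($d{\left(j \right)} = 8 + \left(-5 + 0\right) = 8 - 5 = 3$)
$w{\left(S \right)} = -3 + S^{2} + S \left(S + S^{2}\right)$ ($w{\left(S \right)} = \left(S^{2} + \left(S + S S\right) S\right) - 3 = \left(S^{2} + \left(S + S^{2}\right) S\right) - 3 = \left(S^{2} + S \left(S + S^{2}\right)\right) - 3 = -3 + S^{2} + S \left(S + S^{2}\right)$)
$- 9 \left(0 + w{\left(d{\left(1 \right)} \right)}\right) = - 9 \left(0 + \left(-3 + 3^{3} + 2 \cdot 3^{2}\right)\right) = - 9 \left(0 + \left(-3 + 27 + 2 \cdot 9\right)\right) = - 9 \left(0 + \left(-3 + 27 + 18\right)\right) = - 9 \left(0 + 42\right) = \left(-9\right) 42 = -378$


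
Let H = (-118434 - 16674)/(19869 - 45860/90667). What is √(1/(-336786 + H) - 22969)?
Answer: I*√8454658778769754026509725983183306/606704195780754 ≈ 151.56*I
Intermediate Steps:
H = -12249837036/1801416763 (H = -135108/(19869 - 45860*1/90667) = -135108/(19869 - 45860/90667) = -135108/1801416763/90667 = -135108*90667/1801416763 = -12249837036/1801416763 ≈ -6.8001)
√(1/(-336786 + H) - 22969) = √(1/(-336786 - 12249837036/1801416763) - 22969) = √(1/(-606704195780754/1801416763) - 22969) = √(-1801416763/606704195780754 - 22969) = √(-13935388674689555389/606704195780754) = I*√8454658778769754026509725983183306/606704195780754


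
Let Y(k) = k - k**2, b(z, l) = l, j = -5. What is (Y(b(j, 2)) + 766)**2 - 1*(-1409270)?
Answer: 1992966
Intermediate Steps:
(Y(b(j, 2)) + 766)**2 - 1*(-1409270) = (2*(1 - 1*2) + 766)**2 - 1*(-1409270) = (2*(1 - 2) + 766)**2 + 1409270 = (2*(-1) + 766)**2 + 1409270 = (-2 + 766)**2 + 1409270 = 764**2 + 1409270 = 583696 + 1409270 = 1992966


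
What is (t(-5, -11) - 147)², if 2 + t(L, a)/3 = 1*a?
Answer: 34596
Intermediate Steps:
t(L, a) = -6 + 3*a (t(L, a) = -6 + 3*(1*a) = -6 + 3*a)
(t(-5, -11) - 147)² = ((-6 + 3*(-11)) - 147)² = ((-6 - 33) - 147)² = (-39 - 147)² = (-186)² = 34596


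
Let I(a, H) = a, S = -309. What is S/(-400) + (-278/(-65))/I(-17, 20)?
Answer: 46049/88400 ≈ 0.52092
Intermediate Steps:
S/(-400) + (-278/(-65))/I(-17, 20) = -309/(-400) - 278/(-65)/(-17) = -309*(-1/400) - 278*(-1/65)*(-1/17) = 309/400 + (278/65)*(-1/17) = 309/400 - 278/1105 = 46049/88400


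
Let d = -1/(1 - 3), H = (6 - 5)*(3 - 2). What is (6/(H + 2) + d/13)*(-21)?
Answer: -1113/26 ≈ -42.808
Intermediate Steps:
H = 1 (H = 1*1 = 1)
d = 1/2 (d = -1/(-2) = -1*(-1/2) = 1/2 ≈ 0.50000)
(6/(H + 2) + d/13)*(-21) = (6/(1 + 2) + (1/2)/13)*(-21) = (6/3 + (1/2)*(1/13))*(-21) = (6*(1/3) + 1/26)*(-21) = (2 + 1/26)*(-21) = (53/26)*(-21) = -1113/26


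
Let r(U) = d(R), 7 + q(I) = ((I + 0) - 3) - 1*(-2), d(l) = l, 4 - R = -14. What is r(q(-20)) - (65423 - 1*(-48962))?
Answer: -114367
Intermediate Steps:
R = 18 (R = 4 - 1*(-14) = 4 + 14 = 18)
q(I) = -8 + I (q(I) = -7 + (((I + 0) - 3) - 1*(-2)) = -7 + ((I - 3) + 2) = -7 + ((-3 + I) + 2) = -7 + (-1 + I) = -8 + I)
r(U) = 18
r(q(-20)) - (65423 - 1*(-48962)) = 18 - (65423 - 1*(-48962)) = 18 - (65423 + 48962) = 18 - 1*114385 = 18 - 114385 = -114367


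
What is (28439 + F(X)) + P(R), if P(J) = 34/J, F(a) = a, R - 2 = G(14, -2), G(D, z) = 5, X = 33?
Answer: 199338/7 ≈ 28477.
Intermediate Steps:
R = 7 (R = 2 + 5 = 7)
(28439 + F(X)) + P(R) = (28439 + 33) + 34/7 = 28472 + 34*(⅐) = 28472 + 34/7 = 199338/7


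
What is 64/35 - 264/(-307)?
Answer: 28888/10745 ≈ 2.6885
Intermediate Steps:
64/35 - 264/(-307) = 64*(1/35) - 264*(-1/307) = 64/35 + 264/307 = 28888/10745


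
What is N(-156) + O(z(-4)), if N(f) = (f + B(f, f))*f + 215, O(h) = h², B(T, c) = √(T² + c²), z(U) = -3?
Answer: 24560 - 24336*√2 ≈ -9856.3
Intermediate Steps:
N(f) = 215 + f*(f + √2*√(f²)) (N(f) = (f + √(f² + f²))*f + 215 = (f + √(2*f²))*f + 215 = (f + √2*√(f²))*f + 215 = f*(f + √2*√(f²)) + 215 = 215 + f*(f + √2*√(f²)))
N(-156) + O(z(-4)) = (215 + (-156)² - 156*√2*√((-156)²)) + (-3)² = (215 + 24336 - 156*√2*√24336) + 9 = (215 + 24336 - 156*√2*156) + 9 = (215 + 24336 - 24336*√2) + 9 = (24551 - 24336*√2) + 9 = 24560 - 24336*√2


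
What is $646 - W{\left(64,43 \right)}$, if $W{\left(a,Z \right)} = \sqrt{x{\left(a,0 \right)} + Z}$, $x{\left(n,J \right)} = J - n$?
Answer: $646 - i \sqrt{21} \approx 646.0 - 4.5826 i$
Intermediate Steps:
$W{\left(a,Z \right)} = \sqrt{Z - a}$ ($W{\left(a,Z \right)} = \sqrt{\left(0 - a\right) + Z} = \sqrt{- a + Z} = \sqrt{Z - a}$)
$646 - W{\left(64,43 \right)} = 646 - \sqrt{43 - 64} = 646 - \sqrt{-21} = 646 - i \sqrt{21}$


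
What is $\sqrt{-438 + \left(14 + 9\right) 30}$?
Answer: $6 \sqrt{7} \approx 15.875$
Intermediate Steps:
$\sqrt{-438 + \left(14 + 9\right) 30} = \sqrt{-438 + 23 \cdot 30} = \sqrt{-438 + 690} = \sqrt{252} = 6 \sqrt{7}$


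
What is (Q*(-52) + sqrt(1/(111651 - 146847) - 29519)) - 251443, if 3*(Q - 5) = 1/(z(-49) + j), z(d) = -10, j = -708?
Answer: -271084105/1077 + 5*I*sqrt(365669097171)/17598 ≈ -2.517e+5 + 171.81*I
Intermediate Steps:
Q = 10769/2154 (Q = 5 + 1/(3*(-10 - 708)) = 5 + (1/3)/(-718) = 5 + (1/3)*(-1/718) = 5 - 1/2154 = 10769/2154 ≈ 4.9995)
(Q*(-52) + sqrt(1/(111651 - 146847) - 29519)) - 251443 = ((10769/2154)*(-52) + sqrt(1/(111651 - 146847) - 29519)) - 251443 = (-279994/1077 + sqrt(1/(-35196) - 29519)) - 251443 = (-279994/1077 + sqrt(-1/35196 - 29519)) - 251443 = (-279994/1077 + sqrt(-1038950725/35196)) - 251443 = (-279994/1077 + 5*I*sqrt(365669097171)/17598) - 251443 = -271084105/1077 + 5*I*sqrt(365669097171)/17598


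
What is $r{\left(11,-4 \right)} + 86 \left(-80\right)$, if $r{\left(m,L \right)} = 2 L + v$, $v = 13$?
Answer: $-6875$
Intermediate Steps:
$r{\left(m,L \right)} = 13 + 2 L$ ($r{\left(m,L \right)} = 2 L + 13 = 13 + 2 L$)
$r{\left(11,-4 \right)} + 86 \left(-80\right) = \left(13 + 2 \left(-4\right)\right) + 86 \left(-80\right) = \left(13 - 8\right) - 6880 = 5 - 6880 = -6875$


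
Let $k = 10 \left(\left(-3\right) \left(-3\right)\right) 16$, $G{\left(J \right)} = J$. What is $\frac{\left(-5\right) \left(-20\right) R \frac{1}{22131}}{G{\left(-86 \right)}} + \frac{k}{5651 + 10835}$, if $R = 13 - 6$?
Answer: $\frac{682290710}{7844310819} \approx 0.086979$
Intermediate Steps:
$R = 7$ ($R = 13 - 6 = 7$)
$k = 1440$ ($k = 10 \cdot 9 \cdot 16 = 90 \cdot 16 = 1440$)
$\frac{\left(-5\right) \left(-20\right) R \frac{1}{22131}}{G{\left(-86 \right)}} + \frac{k}{5651 + 10835} = \frac{\left(-5\right) \left(-20\right) 7 \cdot \frac{1}{22131}}{-86} + \frac{1440}{5651 + 10835} = 100 \cdot 7 \cdot \frac{1}{22131} \left(- \frac{1}{86}\right) + \frac{1440}{16486} = 700 \cdot \frac{1}{22131} \left(- \frac{1}{86}\right) + 1440 \cdot \frac{1}{16486} = \frac{700}{22131} \left(- \frac{1}{86}\right) + \frac{720}{8243} = - \frac{350}{951633} + \frac{720}{8243} = \frac{682290710}{7844310819}$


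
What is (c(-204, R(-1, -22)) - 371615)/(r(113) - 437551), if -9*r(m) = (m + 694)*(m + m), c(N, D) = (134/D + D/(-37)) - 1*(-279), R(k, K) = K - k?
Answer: 288532589/355722773 ≈ 0.81112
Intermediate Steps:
c(N, D) = 279 + 134/D - D/37 (c(N, D) = (134/D + D*(-1/37)) + 279 = (134/D - D/37) + 279 = 279 + 134/D - D/37)
r(m) = -2*m*(694 + m)/9 (r(m) = -(m + 694)*(m + m)/9 = -(694 + m)*2*m/9 = -2*m*(694 + m)/9)
(c(-204, R(-1, -22)) - 371615)/(r(113) - 437551) = ((279 + 134/(-22 - 1*(-1)) - (-22 - 1*(-1))/37) - 371615)/(-2/9*113*(694 + 113) - 437551) = ((279 + 134/(-22 + 1) - (-22 + 1)/37) - 371615)/(-2/9*113*807 - 437551) = ((279 + 134/(-21) - 1/37*(-21)) - 371615)/(-60794/3 - 437551) = ((279 + 134*(-1/21) + 21/37) - 371615)/(-1373447/3) = ((279 - 134/21 + 21/37) - 371615)*(-3/1373447) = (212266/777 - 371615)*(-3/1373447) = -288532589/777*(-3/1373447) = 288532589/355722773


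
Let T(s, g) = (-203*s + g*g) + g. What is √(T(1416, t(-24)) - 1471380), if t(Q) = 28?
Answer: 8*I*√27469 ≈ 1325.9*I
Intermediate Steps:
T(s, g) = g + g² - 203*s (T(s, g) = (-203*s + g²) + g = (g² - 203*s) + g = g + g² - 203*s)
√(T(1416, t(-24)) - 1471380) = √((28 + 28² - 203*1416) - 1471380) = √((28 + 784 - 287448) - 1471380) = √(-286636 - 1471380) = √(-1758016) = 8*I*√27469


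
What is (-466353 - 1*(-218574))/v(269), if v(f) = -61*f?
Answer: 247779/16409 ≈ 15.100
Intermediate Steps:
(-466353 - 1*(-218574))/v(269) = (-466353 - 1*(-218574))/((-61*269)) = (-466353 + 218574)/(-16409) = -247779*(-1/16409) = 247779/16409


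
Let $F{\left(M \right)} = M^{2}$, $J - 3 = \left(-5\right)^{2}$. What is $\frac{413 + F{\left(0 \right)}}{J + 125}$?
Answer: $\frac{413}{153} \approx 2.6993$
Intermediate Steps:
$J = 28$ ($J = 3 + \left(-5\right)^{2} = 3 + 25 = 28$)
$\frac{413 + F{\left(0 \right)}}{J + 125} = \frac{413 + 0^{2}}{28 + 125} = \frac{413 + 0}{153} = 413 \cdot \frac{1}{153} = \frac{413}{153}$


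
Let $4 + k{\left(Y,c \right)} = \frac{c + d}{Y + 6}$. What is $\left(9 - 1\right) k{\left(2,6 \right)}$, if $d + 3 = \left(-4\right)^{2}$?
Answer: $-13$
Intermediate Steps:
$d = 13$ ($d = -3 + \left(-4\right)^{2} = -3 + 16 = 13$)
$k{\left(Y,c \right)} = -4 + \frac{13 + c}{6 + Y}$ ($k{\left(Y,c \right)} = -4 + \frac{c + 13}{Y + 6} = -4 + \frac{13 + c}{6 + Y}$)
$\left(9 - 1\right) k{\left(2,6 \right)} = \left(9 - 1\right) \frac{-11 + 6 - 8}{6 + 2} = \left(9 - 1\right) \frac{-11 + 6 - 8}{8} = 8 \cdot \frac{1}{8} \left(-13\right) = 8 \left(- \frac{13}{8}\right) = -13$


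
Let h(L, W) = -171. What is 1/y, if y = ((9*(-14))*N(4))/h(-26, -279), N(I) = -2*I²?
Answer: -19/448 ≈ -0.042411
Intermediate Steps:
y = -448/19 (y = ((9*(-14))*(-2*4²))/(-171) = -(-252)*16*(-1/171) = -126*(-32)*(-1/171) = 4032*(-1/171) = -448/19 ≈ -23.579)
1/y = 1/(-448/19) = -19/448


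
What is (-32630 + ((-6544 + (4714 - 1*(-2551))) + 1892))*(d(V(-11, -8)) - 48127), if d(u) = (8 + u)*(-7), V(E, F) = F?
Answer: 1444628159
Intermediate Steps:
d(u) = -56 - 7*u
(-32630 + ((-6544 + (4714 - 1*(-2551))) + 1892))*(d(V(-11, -8)) - 48127) = (-32630 + ((-6544 + (4714 - 1*(-2551))) + 1892))*((-56 - 7*(-8)) - 48127) = (-32630 + ((-6544 + (4714 + 2551)) + 1892))*((-56 + 56) - 48127) = (-32630 + ((-6544 + 7265) + 1892))*(0 - 48127) = (-32630 + (721 + 1892))*(-48127) = (-32630 + 2613)*(-48127) = -30017*(-48127) = 1444628159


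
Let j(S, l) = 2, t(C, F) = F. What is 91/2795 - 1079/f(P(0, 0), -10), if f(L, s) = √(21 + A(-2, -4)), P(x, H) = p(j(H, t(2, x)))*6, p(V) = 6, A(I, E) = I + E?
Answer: 7/215 - 1079*√15/15 ≈ -278.56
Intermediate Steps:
A(I, E) = E + I
P(x, H) = 36 (P(x, H) = 6*6 = 36)
f(L, s) = √15 (f(L, s) = √(21 + (-4 - 2)) = √(21 - 6) = √15)
91/2795 - 1079/f(P(0, 0), -10) = 91/2795 - 1079*√15/15 = 91*(1/2795) - 1079*√15/15 = 7/215 - 1079*√15/15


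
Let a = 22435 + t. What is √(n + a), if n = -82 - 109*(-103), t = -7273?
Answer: 3*√2923 ≈ 162.19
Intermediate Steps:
a = 15162 (a = 22435 - 7273 = 15162)
n = 11145 (n = -82 + 11227 = 11145)
√(n + a) = √(11145 + 15162) = √26307 = 3*√2923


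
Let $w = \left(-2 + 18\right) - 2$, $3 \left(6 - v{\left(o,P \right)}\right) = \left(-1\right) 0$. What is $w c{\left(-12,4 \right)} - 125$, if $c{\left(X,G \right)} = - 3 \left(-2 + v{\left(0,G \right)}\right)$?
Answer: $-293$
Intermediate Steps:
$v{\left(o,P \right)} = 6$ ($v{\left(o,P \right)} = 6 - \frac{\left(-1\right) 0}{3} = 6 - 0 = 6 + 0 = 6$)
$c{\left(X,G \right)} = -12$ ($c{\left(X,G \right)} = - 3 \left(-2 + 6\right) = \left(-3\right) 4 = -12$)
$w = 14$ ($w = 16 - 2 = 14$)
$w c{\left(-12,4 \right)} - 125 = 14 \left(-12\right) - 125 = -168 - 125 = -293$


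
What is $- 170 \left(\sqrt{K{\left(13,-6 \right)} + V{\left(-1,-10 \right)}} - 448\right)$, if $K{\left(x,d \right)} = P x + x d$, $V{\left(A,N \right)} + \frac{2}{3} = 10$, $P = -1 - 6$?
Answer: $76160 - \frac{170 i \sqrt{1437}}{3} \approx 76160.0 - 2148.1 i$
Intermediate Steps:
$P = -7$
$V{\left(A,N \right)} = \frac{28}{3}$ ($V{\left(A,N \right)} = - \frac{2}{3} + 10 = \frac{28}{3}$)
$K{\left(x,d \right)} = - 7 x + d x$ ($K{\left(x,d \right)} = - 7 x + x d = - 7 x + d x$)
$- 170 \left(\sqrt{K{\left(13,-6 \right)} + V{\left(-1,-10 \right)}} - 448\right) = - 170 \left(\sqrt{13 \left(-7 - 6\right) + \frac{28}{3}} - 448\right) = - 170 \left(\sqrt{13 \left(-13\right) + \frac{28}{3}} - 448\right) = - 170 \left(\sqrt{-169 + \frac{28}{3}} - 448\right) = - 170 \left(\sqrt{- \frac{479}{3}} - 448\right) = - 170 \left(\frac{i \sqrt{1437}}{3} - 448\right) = - 170 \left(-448 + \frac{i \sqrt{1437}}{3}\right) = 76160 - \frac{170 i \sqrt{1437}}{3}$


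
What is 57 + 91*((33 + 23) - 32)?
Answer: 2241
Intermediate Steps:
57 + 91*((33 + 23) - 32) = 57 + 91*(56 - 32) = 57 + 91*24 = 57 + 2184 = 2241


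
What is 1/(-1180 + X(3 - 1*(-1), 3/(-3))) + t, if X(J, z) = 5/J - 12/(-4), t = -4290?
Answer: -20175874/4703 ≈ -4290.0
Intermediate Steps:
X(J, z) = 3 + 5/J (X(J, z) = 5/J - 12*(-1/4) = 5/J + 3 = 3 + 5/J)
1/(-1180 + X(3 - 1*(-1), 3/(-3))) + t = 1/(-1180 + (3 + 5/(3 - 1*(-1)))) - 4290 = 1/(-1180 + (3 + 5/(3 + 1))) - 4290 = 1/(-1180 + (3 + 5/4)) - 4290 = 1/(-1180 + 17/4) - 4290 = 1/(-4703/4) - 4290 = -4/4703 - 4290 = -20175874/4703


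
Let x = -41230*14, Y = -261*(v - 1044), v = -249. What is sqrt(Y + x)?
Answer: I*sqrt(239747) ≈ 489.64*I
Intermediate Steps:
Y = 337473 (Y = -261*(-249 - 1044) = -261*(-1293) = 337473)
x = -577220
sqrt(Y + x) = sqrt(337473 - 577220) = sqrt(-239747) = I*sqrt(239747)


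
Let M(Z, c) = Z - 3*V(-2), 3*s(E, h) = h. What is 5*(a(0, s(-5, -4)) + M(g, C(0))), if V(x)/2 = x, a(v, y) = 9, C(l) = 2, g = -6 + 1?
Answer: 80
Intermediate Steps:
s(E, h) = h/3
g = -5
V(x) = 2*x
M(Z, c) = 12 + Z (M(Z, c) = Z - 6*(-2) = Z - 3*(-4) = Z + 12 = 12 + Z)
5*(a(0, s(-5, -4)) + M(g, C(0))) = 5*(9 + (12 - 5)) = 5*(9 + 7) = 5*16 = 80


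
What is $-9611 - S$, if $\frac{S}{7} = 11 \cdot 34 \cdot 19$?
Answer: $-59353$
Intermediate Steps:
$S = 49742$ ($S = 7 \cdot 11 \cdot 34 \cdot 19 = 7 \cdot 374 \cdot 19 = 7 \cdot 7106 = 49742$)
$-9611 - S = -9611 - 49742 = -59353$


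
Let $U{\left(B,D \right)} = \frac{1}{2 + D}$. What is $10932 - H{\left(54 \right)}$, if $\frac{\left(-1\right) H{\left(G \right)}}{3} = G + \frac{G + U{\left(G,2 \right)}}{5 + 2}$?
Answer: $\frac{44469}{4} \approx 11117.0$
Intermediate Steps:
$H{\left(G \right)} = - \frac{3}{28} - \frac{24 G}{7}$ ($H{\left(G \right)} = - 3 \left(G + \frac{G + \frac{1}{2 + 2}}{5 + 2}\right) = - 3 \left(G + \frac{G + \frac{1}{4}}{7}\right) = - 3 \left(G + \left(G + \frac{1}{4}\right) \frac{1}{7}\right) = - 3 \left(G + \left(\frac{1}{4} + G\right) \frac{1}{7}\right) = - 3 \left(G + \left(\frac{1}{28} + \frac{G}{7}\right)\right) = - 3 \left(\frac{1}{28} + \frac{8 G}{7}\right) = - \frac{3}{28} - \frac{24 G}{7}$)
$10932 - H{\left(54 \right)} = 10932 - \left(- \frac{3}{28} - \frac{1296}{7}\right) = 10932 - - \frac{741}{4} = 10932 + \frac{741}{4} = \frac{44469}{4}$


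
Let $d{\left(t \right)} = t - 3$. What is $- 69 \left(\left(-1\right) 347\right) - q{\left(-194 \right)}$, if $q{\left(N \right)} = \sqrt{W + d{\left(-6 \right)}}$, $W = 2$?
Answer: $23943 - i \sqrt{7} \approx 23943.0 - 2.6458 i$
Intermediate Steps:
$d{\left(t \right)} = -3 + t$
$q{\left(N \right)} = i \sqrt{7}$ ($q{\left(N \right)} = \sqrt{2 - 9} = \sqrt{-7} = i \sqrt{7}$)
$- 69 \left(\left(-1\right) 347\right) - q{\left(-194 \right)} = - 69 \left(\left(-1\right) 347\right) - i \sqrt{7} = \left(-69\right) \left(-347\right) - i \sqrt{7} = 23943 - i \sqrt{7}$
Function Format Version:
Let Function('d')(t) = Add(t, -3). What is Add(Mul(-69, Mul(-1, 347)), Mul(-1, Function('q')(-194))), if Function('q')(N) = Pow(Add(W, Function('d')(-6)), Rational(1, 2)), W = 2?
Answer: Add(23943, Mul(-1, I, Pow(7, Rational(1, 2)))) ≈ Add(23943., Mul(-2.6458, I))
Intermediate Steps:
Function('d')(t) = Add(-3, t)
Function('q')(N) = Mul(I, Pow(7, Rational(1, 2))) (Function('q')(N) = Pow(Add(2, Add(-3, -6)), Rational(1, 2)) = Pow(Add(2, -9), Rational(1, 2)) = Pow(-7, Rational(1, 2)) = Mul(I, Pow(7, Rational(1, 2))))
Add(Mul(-69, Mul(-1, 347)), Mul(-1, Function('q')(-194))) = Add(Mul(-69, Mul(-1, 347)), Mul(-1, Mul(I, Pow(7, Rational(1, 2))))) = Add(Mul(-69, -347), Mul(-1, I, Pow(7, Rational(1, 2)))) = Add(23943, Mul(-1, I, Pow(7, Rational(1, 2))))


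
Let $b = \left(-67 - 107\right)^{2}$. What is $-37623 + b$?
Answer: $-7347$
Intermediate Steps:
$b = 30276$ ($b = \left(-174\right)^{2} = 30276$)
$-37623 + b = -37623 + 30276 = -7347$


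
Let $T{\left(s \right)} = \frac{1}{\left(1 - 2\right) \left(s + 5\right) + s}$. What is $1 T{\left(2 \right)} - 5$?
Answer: $- \frac{26}{5} \approx -5.2$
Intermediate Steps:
$T{\left(s \right)} = - \frac{1}{5}$ ($T{\left(s \right)} = \frac{1}{- (5 + s) + s} = \frac{1}{\left(-5 - s\right) + s} = \frac{1}{-5} = - \frac{1}{5}$)
$1 T{\left(2 \right)} - 5 = 1 \left(- \frac{1}{5}\right) - 5 = - \frac{1}{5} - 5 = - \frac{26}{5}$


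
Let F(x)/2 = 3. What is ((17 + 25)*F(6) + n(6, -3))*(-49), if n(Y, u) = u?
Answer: -12201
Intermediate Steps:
F(x) = 6 (F(x) = 2*3 = 6)
((17 + 25)*F(6) + n(6, -3))*(-49) = ((17 + 25)*6 - 3)*(-49) = (42*6 - 3)*(-49) = (252 - 3)*(-49) = 249*(-49) = -12201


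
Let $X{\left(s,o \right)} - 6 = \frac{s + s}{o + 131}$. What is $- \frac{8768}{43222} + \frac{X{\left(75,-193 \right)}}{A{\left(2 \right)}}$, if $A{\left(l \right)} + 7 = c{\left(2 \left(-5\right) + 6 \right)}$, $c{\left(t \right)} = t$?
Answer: $- \frac{3893765}{7369351} \approx -0.52837$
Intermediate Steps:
$X{\left(s,o \right)} = 6 + \frac{2 s}{131 + o}$ ($X{\left(s,o \right)} = 6 + \frac{s + s}{o + 131} = 6 + \frac{2 s}{131 + o}$)
$A{\left(l \right)} = -11$ ($A{\left(l \right)} = -7 + \left(2 \left(-5\right) + 6\right) = -7 + \left(-10 + 6\right) = -7 - 4 = -11$)
$- \frac{8768}{43222} + \frac{X{\left(75,-193 \right)}}{A{\left(2 \right)}} = - \frac{8768}{43222} + \frac{2 \frac{1}{131 - 193} \left(393 + 75 + 3 \left(-193\right)\right)}{-11} = \left(-8768\right) \frac{1}{43222} + \frac{2 \left(393 + 75 - 579\right)}{-62} \left(- \frac{1}{11}\right) = - \frac{4384}{21611} + 2 \left(- \frac{1}{62}\right) \left(-111\right) \left(- \frac{1}{11}\right) = - \frac{4384}{21611} + \frac{111}{31} \left(- \frac{1}{11}\right) = - \frac{4384}{21611} - \frac{111}{341} = - \frac{3893765}{7369351}$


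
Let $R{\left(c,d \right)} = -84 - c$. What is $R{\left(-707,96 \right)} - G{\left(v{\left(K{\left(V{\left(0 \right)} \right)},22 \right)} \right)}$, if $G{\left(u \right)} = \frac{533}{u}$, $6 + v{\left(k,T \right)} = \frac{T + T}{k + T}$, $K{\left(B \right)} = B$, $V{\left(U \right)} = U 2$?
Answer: $\frac{3025}{4} \approx 756.25$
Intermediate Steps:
$V{\left(U \right)} = 2 U$
$v{\left(k,T \right)} = -6 + \frac{2 T}{T + k}$ ($v{\left(k,T \right)} = -6 + \frac{T + T}{k + T} = -6 + \frac{2 T}{T + k}$)
$R{\left(-707,96 \right)} - G{\left(v{\left(K{\left(V{\left(0 \right)} \right)},22 \right)} \right)} = \left(-84 - -707\right) - \frac{533}{2 \frac{1}{22 + 2 \cdot 0} \left(- 3 \cdot 2 \cdot 0 - 44\right)} = \left(-84 + 707\right) - \frac{533}{2 \frac{1}{22 + 0} \left(\left(-3\right) 0 - 44\right)} = 623 - \frac{533}{2 \cdot \frac{1}{22} \left(0 - 44\right)} = 623 - \frac{533}{2 \cdot \frac{1}{22} \left(-44\right)} = 623 - \frac{533}{-4} = 623 - 533 \left(- \frac{1}{4}\right) = 623 - - \frac{533}{4} = 623 + \frac{533}{4} = \frac{3025}{4}$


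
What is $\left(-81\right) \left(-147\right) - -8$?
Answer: $11915$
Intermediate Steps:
$\left(-81\right) \left(-147\right) - -8 = 11907 + \left(-20 + 28\right) = 11907 + 8 = 11915$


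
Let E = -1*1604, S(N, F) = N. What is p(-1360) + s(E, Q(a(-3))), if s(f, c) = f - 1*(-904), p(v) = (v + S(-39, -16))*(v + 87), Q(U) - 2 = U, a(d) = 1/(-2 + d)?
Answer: 1780227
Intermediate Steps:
Q(U) = 2 + U
E = -1604
p(v) = (-39 + v)*(87 + v) (p(v) = (v - 39)*(v + 87) = (-39 + v)*(87 + v))
s(f, c) = 904 + f (s(f, c) = f + 904 = 904 + f)
p(-1360) + s(E, Q(a(-3))) = (-3393 + (-1360)² + 48*(-1360)) + (904 - 1604) = (-3393 + 1849600 - 65280) - 700 = 1780927 - 700 = 1780227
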